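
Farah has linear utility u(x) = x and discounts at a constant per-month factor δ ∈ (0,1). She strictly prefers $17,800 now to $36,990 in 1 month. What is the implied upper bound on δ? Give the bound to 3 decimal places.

Comparing present values: 17800 > δ·36990.
Dividing through by 36990 gives δ < 0.48121.

δ < 0.481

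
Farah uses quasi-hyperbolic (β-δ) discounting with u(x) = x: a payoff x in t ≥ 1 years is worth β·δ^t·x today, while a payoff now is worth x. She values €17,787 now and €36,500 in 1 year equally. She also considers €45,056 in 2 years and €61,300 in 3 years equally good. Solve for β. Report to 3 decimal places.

β ≈ 0.663

From the later pair, β·δ^2·45056 = β·δ^3·61300; dividing through, δ = 45056/61300 = 0.73501.
Now use the now-vs-future pair: 17787 = β·δ·36500 gives β = 17787/(0.73501·36500) ≈ 0.663.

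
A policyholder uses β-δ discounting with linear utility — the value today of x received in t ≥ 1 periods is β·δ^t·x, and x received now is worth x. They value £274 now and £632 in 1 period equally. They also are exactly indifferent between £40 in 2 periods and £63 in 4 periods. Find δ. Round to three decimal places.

The second indifference involves only future payoffs, so β cancels: β·δ^2·40 = β·δ^4·63, giving δ^2 = 40/63 = 0.63492, so δ = 0.79682.

δ ≈ 0.797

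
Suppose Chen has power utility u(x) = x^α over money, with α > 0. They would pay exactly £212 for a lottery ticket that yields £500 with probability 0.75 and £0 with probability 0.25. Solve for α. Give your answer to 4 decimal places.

Since u(0) = 0, the lottery's EU is 0.75·500^α.
Setting u(212) equal to that: 212^α = 0.75·500^α ⇒ (212/500)^α = 0.75.
Taking logs: α·ln(212/500) = ln(0.75), so α = -0.2876821 / -0.8580218 ≈ 0.3353.

α ≈ 0.3353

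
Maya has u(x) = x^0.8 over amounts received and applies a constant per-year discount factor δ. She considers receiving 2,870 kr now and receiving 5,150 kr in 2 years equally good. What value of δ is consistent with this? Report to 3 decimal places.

δ ≈ 0.791

Indifference means u(2870) = δ^2 · u(5150), so δ^2 = u(2870)/u(5150).
With u(x) = x^0.8: δ^2 = 2870^0.8/5150^0.8 = (2870/5150)^0.8 = 0.62641.
So δ = 0.62641^(1/2) ≈ 0.791.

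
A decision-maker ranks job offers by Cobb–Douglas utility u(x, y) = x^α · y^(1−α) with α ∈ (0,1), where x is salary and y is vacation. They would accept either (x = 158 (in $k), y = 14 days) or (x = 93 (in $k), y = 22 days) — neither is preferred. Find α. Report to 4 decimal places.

α ≈ 0.4603

Set the two utilities equal: 158^α·14^(1−α) = 93^α·22^(1−α).
Rearrange to (158/93)^α = (22/14)^(1−α) and take logs: α·0.5299955 = (1−α)·0.4519851.
So α/(1−α) = (0.4519851)/(0.5299955) = 0.8528093, and α = 0.8528093/1.8528093 ≈ 0.4603.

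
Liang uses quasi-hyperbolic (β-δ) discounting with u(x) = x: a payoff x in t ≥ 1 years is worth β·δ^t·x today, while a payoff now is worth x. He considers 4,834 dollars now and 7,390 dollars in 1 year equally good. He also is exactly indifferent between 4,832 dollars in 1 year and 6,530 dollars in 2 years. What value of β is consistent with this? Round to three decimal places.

β ≈ 0.884

Both payoffs in the second observation are in the future, so β drops out: δ^1·4832 = δ^2·6530 ⇒ δ = 4832/6530 = 0.73997.
Substituting δ into 4834 = β·δ·7390: β = 4834/(5468.374) ≈ 0.884.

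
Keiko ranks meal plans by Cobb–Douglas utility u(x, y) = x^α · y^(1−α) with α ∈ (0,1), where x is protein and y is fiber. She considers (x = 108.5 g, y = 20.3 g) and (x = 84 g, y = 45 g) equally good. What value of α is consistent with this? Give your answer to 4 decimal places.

Set the two utilities equal: 108.5^α·20.3^(1−α) = 84^α·45^(1−α).
Rearrange to (108.5/84)^α = (45/20.3)^(1−α) and take logs: α·0.2559334 = (1−α)·0.7960416.
Thus α·(1.0519750) = 0.7960416, so α = 0.7960416/1.0519750 ≈ 0.7567.

α ≈ 0.7567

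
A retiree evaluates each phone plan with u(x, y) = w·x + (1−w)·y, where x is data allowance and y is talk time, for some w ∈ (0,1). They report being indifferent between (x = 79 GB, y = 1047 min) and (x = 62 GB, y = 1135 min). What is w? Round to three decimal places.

w = 0.838

u(79,1047) = u(62,1135) means w·79 + (1−w)·1047 = w·62 + (1−w)·1135.
w·(79−62) = (1−w)·(1135−1047), i.e. w·17 = (1−w)·88.
Hence w = 88/(17+88) = 88/105 = 0.838.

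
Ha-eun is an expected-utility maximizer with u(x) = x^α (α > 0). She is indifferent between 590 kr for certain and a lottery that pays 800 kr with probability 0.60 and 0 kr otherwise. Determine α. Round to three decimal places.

α ≈ 1.678

EU(lottery) = 0.60·800^α + 0.40·0 = 0.60·800^α.
Setting u(590) equal to that: 590^α = 0.60·800^α ⇒ (590/800)^α = 0.60.
Taking logs: α·ln(590/800) = ln(0.60), so α = -0.510826 / -0.304489 ≈ 1.678.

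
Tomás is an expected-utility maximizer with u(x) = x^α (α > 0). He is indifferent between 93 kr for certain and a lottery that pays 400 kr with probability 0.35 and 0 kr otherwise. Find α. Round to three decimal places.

α ≈ 0.720

EU(lottery) = 0.35·400^α + 0.65·0 = 0.35·400^α.
Setting u(93) equal to that: 93^α = 0.35·400^α ⇒ (93/400)^α = 0.35.
Take logs: α = ln 0.35 / ln(93/400) ≈ 0.71962.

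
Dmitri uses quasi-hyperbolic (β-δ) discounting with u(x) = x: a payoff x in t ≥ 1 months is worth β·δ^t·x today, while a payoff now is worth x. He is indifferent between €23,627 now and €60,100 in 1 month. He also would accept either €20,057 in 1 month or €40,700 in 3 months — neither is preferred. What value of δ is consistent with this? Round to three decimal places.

From the later pair, β·δ^1·20057 = β·δ^3·40700; dividing through, δ^2 = 20057/40700 = 0.49280, so δ = 0.70200.

δ ≈ 0.702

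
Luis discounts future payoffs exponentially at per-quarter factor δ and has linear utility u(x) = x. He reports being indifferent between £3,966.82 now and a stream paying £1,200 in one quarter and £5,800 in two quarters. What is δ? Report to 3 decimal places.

δ ≈ 0.730

The stream is worth 1200δ + 5800δ² today, so 1200δ + 5800δ² = 3966.82.
So 5800δ² + 1200δ − 3966.82 = 0.
The positive root is δ = [−1200 + √(1200² + 4·5800·3966.82)] / (2·5800) = (−1200 + 9668.000)/11600 ≈ 0.730.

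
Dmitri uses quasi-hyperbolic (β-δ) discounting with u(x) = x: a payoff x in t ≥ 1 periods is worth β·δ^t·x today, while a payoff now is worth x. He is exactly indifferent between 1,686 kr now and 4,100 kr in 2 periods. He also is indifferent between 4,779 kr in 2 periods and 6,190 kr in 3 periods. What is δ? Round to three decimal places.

From the later pair, β·δ^2·4779 = β·δ^3·6190; dividing through, δ = 4779/6190 = 0.77205.

δ ≈ 0.772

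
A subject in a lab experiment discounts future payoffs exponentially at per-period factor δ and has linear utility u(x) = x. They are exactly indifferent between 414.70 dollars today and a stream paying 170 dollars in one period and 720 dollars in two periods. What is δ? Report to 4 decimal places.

δ ≈ 0.6500

Equating present values: 414.70 = 170δ + 720δ².
Rearranged: 720δ² + 170δ − 414.70 = 0.
δ = (−170 + √(170² + 4·720·414.70)) / (2·720) = (−170 + √1223236.00) / 1440 ≈ 0.6500.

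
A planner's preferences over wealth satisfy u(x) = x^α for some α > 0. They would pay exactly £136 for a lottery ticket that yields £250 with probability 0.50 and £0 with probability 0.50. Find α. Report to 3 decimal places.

α ≈ 1.139

EU(lottery) = 0.50·250^α + 0.50·0 = 0.50·250^α.
Setting u(136) equal to that: 136^α = 0.50·250^α ⇒ (136/250)^α = 0.50.
Taking logs: α·ln(136/250) = ln(0.50), so α = -0.693147 / -0.608806 ≈ 1.139.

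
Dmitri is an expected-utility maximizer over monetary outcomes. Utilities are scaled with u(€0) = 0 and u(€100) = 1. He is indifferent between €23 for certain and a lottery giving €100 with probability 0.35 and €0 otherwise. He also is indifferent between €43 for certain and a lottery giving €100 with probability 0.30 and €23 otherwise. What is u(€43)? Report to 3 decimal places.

0.545

The first gamble pins u(€23): it must equal 0.35·1 + 0.65·0 = 0.35.
The second indifference gives u(€43) = 0.30·u(€100) + 0.70·u(€23) = 0.30·1.00 + 0.70·0.35 = 0.5450.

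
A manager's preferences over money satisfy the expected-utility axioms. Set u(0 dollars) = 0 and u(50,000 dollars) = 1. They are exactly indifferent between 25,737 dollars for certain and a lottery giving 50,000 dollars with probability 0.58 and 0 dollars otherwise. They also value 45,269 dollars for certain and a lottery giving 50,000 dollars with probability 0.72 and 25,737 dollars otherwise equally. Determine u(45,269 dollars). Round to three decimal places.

0.882

From the first indifference, u(25,737 dollars) = 0.58·u(50,000 dollars) + 0.42·u(0 dollars) = 0.58·1 + 0.42·0 = 0.58.
Then u(45,269 dollars) = 0.72·u(50,000 dollars) + 0.28·u(25,737 dollars) = 0.72·1.00 + 0.28·0.58 = 0.8824.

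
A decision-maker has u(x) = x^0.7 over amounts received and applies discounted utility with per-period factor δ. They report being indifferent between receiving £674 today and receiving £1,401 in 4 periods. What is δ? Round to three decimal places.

The payoff in 4 periods is discounted by δ^4, so u(674) = δ^4·u(1401) and δ^4 = u(674)/u(1401).
With u(x) = x^0.7: δ^4 = 674^0.7/1401^0.7 = (674/1401)^0.7 = 0.59918.
Taking the 4th root: δ = 0.59918^(1/4) ≈ 0.880.

δ ≈ 0.880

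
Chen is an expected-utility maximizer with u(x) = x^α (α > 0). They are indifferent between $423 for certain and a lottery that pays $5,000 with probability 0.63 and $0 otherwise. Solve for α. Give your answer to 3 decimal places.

Since u(0) = 0, the lottery's EU is 0.63·5000^α.
Equating: 423^α = 0.63·5000^α, i.e. 0.0846^α = 0.63.
Take logs: α = ln 0.63 / ln(423/5000) ≈ 0.18707.

α ≈ 0.187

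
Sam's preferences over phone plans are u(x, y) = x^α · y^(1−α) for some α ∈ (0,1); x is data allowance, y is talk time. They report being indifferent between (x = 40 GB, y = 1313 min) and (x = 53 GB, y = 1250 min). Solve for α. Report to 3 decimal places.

Set the two utilities equal: 40^α·1313^(1−α) = 53^α·1250^(1−α).
(40/53)^α = (1250/1313)^(1−α); take logs: α·ln(40/53) = (1−α)·ln(1250/1313), i.e. α·-0.281412 = (1−α)·-0.049171.
So α/(1−α) = (-0.049171)/(-0.281412) = 0.174730, and α = 0.174730/1.174730 ≈ 0.149.

α ≈ 0.149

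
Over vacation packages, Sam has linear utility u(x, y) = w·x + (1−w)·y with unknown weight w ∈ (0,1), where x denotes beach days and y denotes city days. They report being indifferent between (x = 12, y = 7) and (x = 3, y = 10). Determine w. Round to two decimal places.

w = 0.25

Indifference: w·12 + (1−w)·7 = w·3 + (1−w)·10.
w·(12−3) = (1−w)·(10−7), i.e. w·9 = (1−w)·3.
So w/(1−w) = 3/9 = 0.3333, giving w = 3/(9+3) = 0.25.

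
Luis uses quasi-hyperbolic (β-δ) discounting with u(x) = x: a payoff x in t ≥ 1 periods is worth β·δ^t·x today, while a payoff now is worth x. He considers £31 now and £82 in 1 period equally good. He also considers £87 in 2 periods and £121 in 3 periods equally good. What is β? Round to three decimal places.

Both payoffs in the second observation are in the future, so β drops out: δ^2·87 = δ^3·121 ⇒ δ = 87/121 = 0.71901.
The first indifference: 31 = β·δ·82, so β = 31/(δ·82) = 31/(0.71901·82) ≈ 0.526.

β ≈ 0.526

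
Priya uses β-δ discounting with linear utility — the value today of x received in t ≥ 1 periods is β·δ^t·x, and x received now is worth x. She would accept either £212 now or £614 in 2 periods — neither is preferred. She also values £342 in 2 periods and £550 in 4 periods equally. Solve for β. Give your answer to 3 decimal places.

Both payoffs in the second observation are in the future, so β drops out: δ^2·342 = δ^4·550 ⇒ δ^2 = 342/550 = 0.62182, so δ = 0.78855.
Now use the now-vs-future pair: 212 = β·δ^2·614 gives β = 212/(0.62182·614) ≈ 0.555.

β ≈ 0.555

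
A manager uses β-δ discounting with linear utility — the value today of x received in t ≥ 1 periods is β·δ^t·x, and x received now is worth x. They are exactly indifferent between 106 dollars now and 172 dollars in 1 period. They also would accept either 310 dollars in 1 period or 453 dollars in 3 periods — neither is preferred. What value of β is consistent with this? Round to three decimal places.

β ≈ 0.745

The second indifference involves only future payoffs, so β cancels: β·δ^1·310 = β·δ^3·453, giving δ^2 = 310/453 = 0.68433, so δ = 0.82724.
Substituting δ into 106 = β·δ·172: β = 106/(142.285) ≈ 0.745.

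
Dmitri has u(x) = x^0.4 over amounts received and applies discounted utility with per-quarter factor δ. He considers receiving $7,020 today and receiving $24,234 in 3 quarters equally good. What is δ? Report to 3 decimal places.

δ ≈ 0.848

The payoff in 3 quarters is discounted by δ^3, so u(7020) = δ^3·u(24234) and δ^3 = u(7020)/u(24234).
With u(x) = x^0.4: δ^3 = 7020^0.4/24234^0.4 = (7020/24234)^0.4 = 0.60921.
So δ = 0.60921^(1/3) ≈ 0.848.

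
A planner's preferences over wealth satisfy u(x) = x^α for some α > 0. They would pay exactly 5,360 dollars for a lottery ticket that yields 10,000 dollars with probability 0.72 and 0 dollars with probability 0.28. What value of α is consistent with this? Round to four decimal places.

The lottery's expected utility is 0.72·u(10000) + 0.28·u(0) = 0.72·10000^α (since u(0) = 0 for α > 0).
Setting u(5360) equal to that: 5360^α = 0.72·10000^α ⇒ (5360/10000)^α = 0.72.
Take logs: α = ln 0.72 / ln(5360/10000) ≈ 0.526769.

α ≈ 0.5268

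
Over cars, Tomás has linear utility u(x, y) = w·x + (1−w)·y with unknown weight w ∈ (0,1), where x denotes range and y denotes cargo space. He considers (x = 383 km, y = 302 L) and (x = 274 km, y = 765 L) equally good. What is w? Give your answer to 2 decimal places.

Indifference: w·383 + (1−w)·302 = w·274 + (1−w)·765.
Rearranging, 109·w − 463·(1−w) = 0.
Hence w = 463/(109+463) = 463/572 = 0.81.

w = 0.81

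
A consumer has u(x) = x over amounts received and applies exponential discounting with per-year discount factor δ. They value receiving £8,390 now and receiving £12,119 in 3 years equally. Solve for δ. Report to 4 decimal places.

Indifference means u(8390) = δ^3 · u(12119), so δ^3 = u(8390)/u(12119).
With u(x) = x: δ^3 = 8390/12119 = 0.69230.
Hence δ = (0.69230)^(1/3) = 0.884637.

δ ≈ 0.8846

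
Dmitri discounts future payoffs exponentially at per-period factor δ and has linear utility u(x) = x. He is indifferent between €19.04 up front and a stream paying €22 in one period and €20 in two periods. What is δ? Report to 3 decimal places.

The stream is worth 22δ + 20δ² today, so 22δ + 20δ² = 19.04.
Rearranged: 20δ² + 22δ − 19.04 = 0.
By the quadratic formula (taking the positive root), δ = (−22 + √2007.20) / 40 ≈ 0.570.

δ ≈ 0.570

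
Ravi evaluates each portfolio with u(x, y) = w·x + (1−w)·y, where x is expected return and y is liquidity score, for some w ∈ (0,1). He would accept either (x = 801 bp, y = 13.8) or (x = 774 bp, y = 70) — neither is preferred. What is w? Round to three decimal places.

u(801,13.8) = u(774,70) means w·801 + (1−w)·13.8 = w·774 + (1−w)·70.
Rearranging, 27·w − 56.2·(1−w) = 0.
The marginal rate of substitution is 56.2/27, so w = 56.2/(27+56.2) = 0.675.

w = 0.675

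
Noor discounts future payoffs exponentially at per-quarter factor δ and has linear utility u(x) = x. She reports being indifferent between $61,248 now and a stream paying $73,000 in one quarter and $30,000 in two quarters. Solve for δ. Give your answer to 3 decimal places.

Equating present values: 61248 = 73000δ + 30000δ².
That is, 30000δ² + 73000δ − 61248 = 0, a quadratic in δ.
δ = (−73000 + √(73000² + 4·30000·61248)) / (2·30000) = (−73000 + √12678760000.00) / 60000 ≈ 0.660.

δ ≈ 0.660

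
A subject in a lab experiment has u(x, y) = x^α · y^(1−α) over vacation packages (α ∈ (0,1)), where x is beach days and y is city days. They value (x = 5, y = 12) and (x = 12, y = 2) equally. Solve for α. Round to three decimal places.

Indifference: 5^α · 12^(1−α) = 12^α · 2^(1−α).
Taking logs: α·ln 5 + (1−α)·ln 12 = α·ln 12 + (1−α)·ln 2, i.e. α·-0.875469 = (1−α)·-1.791759.
So α/(1−α) = (-1.791759)/(-0.875469) = 2.046628, and α = 2.046628/3.046628 ≈ 0.672.

α ≈ 0.672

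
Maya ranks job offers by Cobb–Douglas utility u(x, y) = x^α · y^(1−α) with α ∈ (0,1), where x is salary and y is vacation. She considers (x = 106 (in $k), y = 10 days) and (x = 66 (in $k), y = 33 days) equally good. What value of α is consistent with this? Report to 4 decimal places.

Set the two utilities equal: 106^α·10^(1−α) = 66^α·33^(1−α).
Taking logs: α·ln 106 + (1−α)·ln 10 = α·ln 66 + (1−α)·ln 33, i.e. α·0.4737844 = (1−α)·1.1939225.
With A = 0.4737844 and B = 1.1939225: α·A = (1−α)·B, so α = B/(A+B) = 1.1939225/1.6677069 ≈ 0.7159.

α ≈ 0.7159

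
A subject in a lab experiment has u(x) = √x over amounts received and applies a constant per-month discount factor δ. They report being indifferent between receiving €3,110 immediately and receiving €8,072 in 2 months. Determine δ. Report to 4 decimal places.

δ ≈ 0.7879

The payoff in 2 months is discounted by δ^2, so u(3110) = δ^2·u(8072) and δ^2 = u(3110)/u(8072).
With u(x) = √x: δ^2 = √3110/√8072 = √(3110/8072) = 0.62071.
Taking the square root: δ = 0.62071^(1/2) ≈ 0.7879.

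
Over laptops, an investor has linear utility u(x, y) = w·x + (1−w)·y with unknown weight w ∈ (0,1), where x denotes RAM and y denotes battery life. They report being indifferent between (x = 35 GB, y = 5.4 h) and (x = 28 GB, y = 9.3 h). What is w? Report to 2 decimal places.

u(35,5.4) = u(28,9.3) means w·35 + (1−w)·5.4 = w·28 + (1−w)·9.3.
w·(35−28) = (1−w)·(9.3−5.4), i.e. w·7 = (1−w)·3.9.
The marginal rate of substitution is 3.9/7, so w = 3.9/(7+3.9) = 0.36.

w = 0.36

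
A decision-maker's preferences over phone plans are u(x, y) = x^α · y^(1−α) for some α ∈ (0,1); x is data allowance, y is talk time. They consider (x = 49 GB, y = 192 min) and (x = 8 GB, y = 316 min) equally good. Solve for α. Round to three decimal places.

α ≈ 0.216

Set the two utilities equal: 49^α·192^(1−α) = 8^α·316^(1−α).
Rearrange to (49/8)^α = (316/192)^(1−α) and take logs: α·1.812379 = (1−α)·0.498247.
So α/(1−α) = (0.498247)/(1.812379) = 0.274913, and α = 0.274913/1.274913 ≈ 0.216.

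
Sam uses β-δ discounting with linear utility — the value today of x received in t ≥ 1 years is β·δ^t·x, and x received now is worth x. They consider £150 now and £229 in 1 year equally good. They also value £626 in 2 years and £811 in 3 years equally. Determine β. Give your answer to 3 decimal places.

β ≈ 0.849

The second indifference involves only future payoffs, so β cancels: β·δ^2·626 = β·δ^3·811, giving δ = 626/811 = 0.77189.
Substituting δ into 150 = β·δ·229: β = 150/(176.762) ≈ 0.849.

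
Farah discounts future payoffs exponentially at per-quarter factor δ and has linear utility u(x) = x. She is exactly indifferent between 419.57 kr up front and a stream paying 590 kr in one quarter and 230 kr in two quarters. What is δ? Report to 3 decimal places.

δ ≈ 0.580

Present value of the stream is 590·δ + 230·δ². Indifference gives 590δ + 230δ² = 419.57.
That is, 230δ² + 590δ − 419.57 = 0, a quadratic in δ.
The positive root is δ = [−590 + √(590² + 4·230·419.57)] / (2·230) = (−590 + 856.799)/460 ≈ 0.580.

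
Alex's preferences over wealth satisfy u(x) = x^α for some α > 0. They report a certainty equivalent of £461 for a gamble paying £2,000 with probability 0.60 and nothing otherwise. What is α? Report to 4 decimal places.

Since u(0) = 0, the lottery's EU is 0.60·2000^α.
Equating: 461^α = 0.60·2000^α, i.e. 0.2305^α = 0.60.
Taking logs: α·ln(461/2000) = ln(0.60), so α = -0.5108256 / -1.4675044 ≈ 0.3481.

α ≈ 0.3481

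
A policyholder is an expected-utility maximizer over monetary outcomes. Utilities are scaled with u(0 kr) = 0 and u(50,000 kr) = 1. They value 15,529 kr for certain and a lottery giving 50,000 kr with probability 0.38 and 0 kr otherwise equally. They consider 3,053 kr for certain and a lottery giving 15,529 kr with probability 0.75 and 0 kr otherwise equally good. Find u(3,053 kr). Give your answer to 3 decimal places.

The first gamble pins u(15,529 kr): it must equal 0.38·1 + 0.62·0 = 0.38.
Then u(3,053 kr) = 0.75·u(15,529 kr) + 0.25·u(0 kr) = 0.75·0.38 + 0.25·0.00 = 0.2850.

0.285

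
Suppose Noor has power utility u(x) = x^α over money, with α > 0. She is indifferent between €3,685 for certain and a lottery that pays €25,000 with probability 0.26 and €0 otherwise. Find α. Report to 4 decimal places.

α ≈ 0.7036

Since u(0) = 0, the lottery's EU is 0.26·25000^α.
Setting u(3685) equal to that: 3685^α = 0.26·25000^α ⇒ (3685/25000)^α = 0.26.
α = ln(0.26) / ln(3685/25000) = -1.3470736/-1.9146053 ≈ 0.7036.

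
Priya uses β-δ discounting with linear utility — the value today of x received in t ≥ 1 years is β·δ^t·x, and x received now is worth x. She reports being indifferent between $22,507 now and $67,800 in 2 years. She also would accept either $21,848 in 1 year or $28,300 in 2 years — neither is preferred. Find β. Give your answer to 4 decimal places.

From the later pair, β·δ^1·21848 = β·δ^2·28300; dividing through, δ = 21848/28300 = 0.77201.
The first indifference: 22507 = β·δ^2·67800, so β = 22507/(δ^2·67800) = 22507/(0.59601·67800) ≈ 0.5570.

β ≈ 0.5570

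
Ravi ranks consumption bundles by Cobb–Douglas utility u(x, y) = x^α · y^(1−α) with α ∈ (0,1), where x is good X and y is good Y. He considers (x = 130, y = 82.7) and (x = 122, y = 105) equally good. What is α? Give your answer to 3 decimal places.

Set the two utilities equal: 130^α·82.7^(1−α) = 122^α·105^(1−α).
(130/122)^α = (105/82.7)^(1−α); take logs: α·ln(130/122) = (1−α)·ln(105/82.7), i.e. α·0.063513 = (1−α)·0.238741.
With A = 0.063513 and B = 0.238741: α·A = (1−α)·B, so α = B/(A+B) = 0.238741/0.302254 ≈ 0.790.

α ≈ 0.790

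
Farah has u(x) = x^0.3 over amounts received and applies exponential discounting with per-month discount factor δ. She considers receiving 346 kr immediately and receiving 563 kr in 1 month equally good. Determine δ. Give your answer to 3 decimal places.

Equating discounted utilities: u(346) = δ·u(563) ⇒ δ = u(346)/u(563).
With u(x) = x^0.3: δ = 346^0.3/563^0.3 = (346/563)^0.3 = 0.86411.

δ ≈ 0.864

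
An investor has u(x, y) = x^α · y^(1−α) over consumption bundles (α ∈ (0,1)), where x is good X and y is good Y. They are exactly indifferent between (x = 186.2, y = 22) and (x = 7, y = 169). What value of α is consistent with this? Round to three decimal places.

Set the two utilities equal: 186.2^α·22^(1−α) = 7^α·169^(1−α).
Taking logs: α·ln 186.2 + (1−α)·ln 22 = α·ln 7 + (1−α)·ln 169, i.e. α·3.280911 = (1−α)·2.038856.
Thus α·(5.319767) = 2.038856, so α = 2.038856/5.319767 ≈ 0.383.

α ≈ 0.383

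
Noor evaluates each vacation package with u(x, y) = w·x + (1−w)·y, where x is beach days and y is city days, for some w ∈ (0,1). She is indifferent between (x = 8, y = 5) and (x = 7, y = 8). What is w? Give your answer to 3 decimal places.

Indifference: w·8 + (1−w)·5 = w·7 + (1−w)·8.
Rearranging, 1·w − 3·(1−w) = 0.
The marginal rate of substitution is 3/1, so w = 3/(1+3) = 0.750.

w = 0.750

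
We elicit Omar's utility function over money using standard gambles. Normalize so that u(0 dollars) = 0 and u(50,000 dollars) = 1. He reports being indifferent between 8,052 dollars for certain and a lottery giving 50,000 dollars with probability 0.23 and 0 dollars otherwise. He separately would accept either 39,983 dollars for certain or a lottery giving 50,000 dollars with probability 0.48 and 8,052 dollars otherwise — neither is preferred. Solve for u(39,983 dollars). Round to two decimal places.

0.60

First, u(8,052 dollars) = 0.23·u(50,000 dollars) + 0.77·u(0 dollars) = 0.23.
The second indifference gives u(39,983 dollars) = 0.48·u(50,000 dollars) + 0.52·u(8,052 dollars) = 0.48·1.00 + 0.52·0.23 = 0.5996.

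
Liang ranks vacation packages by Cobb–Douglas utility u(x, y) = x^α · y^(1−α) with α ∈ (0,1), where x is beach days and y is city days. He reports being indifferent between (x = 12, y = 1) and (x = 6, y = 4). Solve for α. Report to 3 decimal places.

α ≈ 0.667

Indifference: 12^α · 1^(1−α) = 6^α · 4^(1−α).
Rearrange to (12/6)^α = (4/1)^(1−α) and take logs: α·0.693147 = (1−α)·1.386294.
Thus α·(2.079441) = 1.386294, so α = 1.386294/2.079441 ≈ 0.667.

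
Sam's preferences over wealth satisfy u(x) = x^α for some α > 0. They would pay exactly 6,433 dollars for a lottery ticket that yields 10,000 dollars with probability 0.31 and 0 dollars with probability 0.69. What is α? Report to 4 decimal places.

EU(lottery) = 0.31·10000^α + 0.69·0 = 0.31·10000^α.
Equating: 6433^α = 0.31·10000^α, i.e. 0.6433^α = 0.31.
Taking logs: α·ln(6433/10000) = ln(0.31), so α = -1.1711830 / -0.4411441 ≈ 2.6549.

α ≈ 2.6549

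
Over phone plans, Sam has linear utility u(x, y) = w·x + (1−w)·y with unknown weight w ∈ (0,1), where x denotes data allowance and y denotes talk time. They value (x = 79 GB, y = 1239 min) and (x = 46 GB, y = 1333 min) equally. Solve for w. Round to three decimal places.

w = 0.740

u(79,1239) = u(46,1333) means w·79 + (1−w)·1239 = w·46 + (1−w)·1333.
w·(79−46) = (1−w)·(1333−1239), i.e. w·33 = (1−w)·94.
Hence w = 94/(33+94) = 94/127 = 0.740.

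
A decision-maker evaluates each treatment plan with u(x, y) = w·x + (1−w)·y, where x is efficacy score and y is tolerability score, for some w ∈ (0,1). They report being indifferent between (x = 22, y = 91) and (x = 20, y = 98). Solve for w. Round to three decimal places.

u(22,91) = u(20,98) means w·22 + (1−w)·91 = w·20 + (1−w)·98.
Collecting terms: w·2 = (1−w)·7.
So w/(1−w) = 7/2 = 3.5000, giving w = 7/(2+7) = 0.778.

w = 0.778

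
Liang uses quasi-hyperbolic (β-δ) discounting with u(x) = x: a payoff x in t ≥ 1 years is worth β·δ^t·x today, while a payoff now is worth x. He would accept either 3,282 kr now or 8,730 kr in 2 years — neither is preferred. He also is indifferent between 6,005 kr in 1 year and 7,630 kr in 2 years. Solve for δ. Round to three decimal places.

δ ≈ 0.787

From the later pair, β·δ^1·6005 = β·δ^2·7630; dividing through, δ = 6005/7630 = 0.78702.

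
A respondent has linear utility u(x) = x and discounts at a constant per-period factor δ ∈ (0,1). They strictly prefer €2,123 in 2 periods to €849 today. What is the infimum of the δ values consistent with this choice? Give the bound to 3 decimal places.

The preference means 849 < δ^2·2123.
Dividing by 2123: δ^2 > 0.39991. Both sides are positive, so the square root keeps the direction.
δ > (849/2123)^(1/2) ≈ 0.632.

δ > 0.632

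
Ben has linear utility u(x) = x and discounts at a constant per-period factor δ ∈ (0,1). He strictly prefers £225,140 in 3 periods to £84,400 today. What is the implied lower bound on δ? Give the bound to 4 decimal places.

Under u(x) = x this choice says 84400 < δ^3·225140.
Hence δ^3 > 84400/225140 = 0.37488, and x ↦ x^(1/3) is increasing on (0,∞).
δ > 0.37488^(1/3) = 0.7210.

δ > 0.7210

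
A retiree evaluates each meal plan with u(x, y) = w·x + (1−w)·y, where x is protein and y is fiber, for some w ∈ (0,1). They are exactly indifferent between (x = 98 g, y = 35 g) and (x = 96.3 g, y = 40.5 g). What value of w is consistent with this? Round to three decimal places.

w = 0.764

Indifference: w·98 + (1−w)·35 = w·96.3 + (1−w)·40.5.
w·(98−96.3) = (1−w)·(40.5−35), i.e. w·1.7 = (1−w)·5.5.
So w/(1−w) = 5.5/1.7 = 3.2353, giving w = 5.5/(1.7+5.5) = 0.764.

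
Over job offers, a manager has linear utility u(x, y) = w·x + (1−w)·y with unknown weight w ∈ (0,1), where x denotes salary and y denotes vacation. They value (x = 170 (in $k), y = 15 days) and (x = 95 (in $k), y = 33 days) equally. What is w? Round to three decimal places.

w = 0.194

u(170,15) = u(95,33) means w·170 + (1−w)·15 = w·95 + (1−w)·33.
Collecting terms: w·75 = (1−w)·18.
Hence w = 18/(75+18) = 18/93 = 0.194.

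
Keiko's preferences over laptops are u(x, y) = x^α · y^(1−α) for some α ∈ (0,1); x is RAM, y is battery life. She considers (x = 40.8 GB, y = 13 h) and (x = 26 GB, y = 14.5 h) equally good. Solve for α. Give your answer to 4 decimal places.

The Cobb–Douglas utilities coincide, so 40.8^α·13^(1−α) = 26^α·14.5^(1−α).
Rearrange to (40.8/26)^α = (14.5/13)^(1−α) and take logs: α·0.4505855 = (1−α)·0.1091993.
With A = 0.4505855 and B = 0.1091993: α·A = (1−α)·B, so α = B/(A+B) = 0.1091993/0.5597848 ≈ 0.1951.

α ≈ 0.1951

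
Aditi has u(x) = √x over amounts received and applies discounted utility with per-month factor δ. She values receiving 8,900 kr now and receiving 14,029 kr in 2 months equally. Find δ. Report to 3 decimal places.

Indifference means u(8900) = δ^2 · u(14029), so δ^2 = u(8900)/u(14029).
With u(x) = √x: δ^2 = √8900/√14029 = √(8900/14029) = 0.79649.
Taking the square root: δ = 0.79649^(1/2) ≈ 0.892.

δ ≈ 0.892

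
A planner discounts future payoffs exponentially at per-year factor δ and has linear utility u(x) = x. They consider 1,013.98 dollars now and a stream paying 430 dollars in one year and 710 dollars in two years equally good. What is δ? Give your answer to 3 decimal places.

δ ≈ 0.930

The stream is worth 430δ + 710δ² today, so 430δ + 710δ² = 1013.98.
That is, 710δ² + 430δ − 1013.98 = 0, a quadratic in δ.
By the quadratic formula (taking the positive root), δ = (−430 + √3064603.20) / 1420 ≈ 0.930.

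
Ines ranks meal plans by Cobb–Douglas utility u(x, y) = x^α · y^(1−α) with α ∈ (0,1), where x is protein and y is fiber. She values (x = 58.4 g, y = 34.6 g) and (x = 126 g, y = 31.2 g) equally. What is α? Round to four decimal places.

α ≈ 0.1186

Indifference: 58.4^α · 34.6^(1−α) = 126^α · 31.2^(1−α).
(58.4/126)^α = (31.2/34.6)^(1−α); take logs: α·ln(58.4/126) = (1−α)·ln(31.2/34.6), i.e. α·-0.7689660 = (1−α)·-0.1034356.
Thus α·(-0.8724016) = -0.1034356, so α = -0.1034356/-0.8724016 ≈ 0.1186.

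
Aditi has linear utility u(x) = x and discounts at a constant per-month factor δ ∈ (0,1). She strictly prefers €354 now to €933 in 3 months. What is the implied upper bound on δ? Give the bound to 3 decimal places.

δ < 0.724

Comparing present values: 354 > δ^3·933.
Dividing by 933: δ^3 < 0.37942. Both sides are positive, so the cube root keeps the direction.
δ < 0.37942^(1/3) = 0.724.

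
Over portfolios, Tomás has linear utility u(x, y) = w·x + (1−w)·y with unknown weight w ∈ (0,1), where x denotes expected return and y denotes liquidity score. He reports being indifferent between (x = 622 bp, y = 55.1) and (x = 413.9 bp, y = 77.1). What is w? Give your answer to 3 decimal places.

Indifference: w·622 + (1−w)·55.1 = w·413.9 + (1−w)·77.1.
Collecting terms: w·208.1 = (1−w)·22.
So w/(1−w) = 22/208.1 = 0.1057, giving w = 22/(208.1+22) = 0.096.

w = 0.096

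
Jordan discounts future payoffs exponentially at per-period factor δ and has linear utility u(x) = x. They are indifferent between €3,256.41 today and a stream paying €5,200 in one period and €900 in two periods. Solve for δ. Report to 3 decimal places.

δ ≈ 0.570

Equating present values: 3256.41 = 5200δ + 900δ².
That is, 900δ² + 5200δ − 3256.41 = 0, a quadratic in δ.
The positive root is δ = [−5200 + √(5200² + 4·900·3256.41)] / (2·900) = (−5200 + 6226.000)/1800 ≈ 0.570.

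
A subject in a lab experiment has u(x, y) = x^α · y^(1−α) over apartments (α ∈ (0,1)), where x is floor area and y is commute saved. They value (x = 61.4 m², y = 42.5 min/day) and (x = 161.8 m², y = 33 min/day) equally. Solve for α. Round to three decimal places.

α ≈ 0.207

Indifference: 61.4^α · 42.5^(1−α) = 161.8^α · 33^(1−α).
(61.4/161.8)^α = (33/42.5)^(1−α); take logs: α·ln(61.4/161.8) = (1−α)·ln(33/42.5), i.e. α·-0.968951 = (1−α)·-0.252997.
With A = -0.968951 and B = -0.252997: α·A = (1−α)·B, so α = B/(A+B) = -0.252997/-1.221948 ≈ 0.207.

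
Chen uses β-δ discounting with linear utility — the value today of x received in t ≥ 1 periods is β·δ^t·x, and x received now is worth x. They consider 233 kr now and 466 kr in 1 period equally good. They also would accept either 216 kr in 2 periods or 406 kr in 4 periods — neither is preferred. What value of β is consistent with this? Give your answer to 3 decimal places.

Both payoffs in the second observation are in the future, so β drops out: δ^2·216 = δ^4·406 ⇒ δ^2 = 216/406 = 0.53202, so δ = 0.72940.
Substituting δ into 233 = β·δ·466: β = 233/(339.899) ≈ 0.685.

β ≈ 0.685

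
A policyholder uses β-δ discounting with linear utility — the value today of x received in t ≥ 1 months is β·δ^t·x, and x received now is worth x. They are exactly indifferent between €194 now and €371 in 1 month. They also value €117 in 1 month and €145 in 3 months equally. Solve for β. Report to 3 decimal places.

β ≈ 0.582

The second indifference involves only future payoffs, so β cancels: β·δ^1·117 = β·δ^3·145, giving δ^2 = 117/145 = 0.80690, so δ = 0.89827.
Substituting δ into 194 = β·δ·371: β = 194/(333.260) ≈ 0.582.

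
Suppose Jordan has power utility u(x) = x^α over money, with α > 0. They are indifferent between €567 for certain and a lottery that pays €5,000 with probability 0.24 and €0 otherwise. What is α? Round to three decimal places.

α ≈ 0.656

EU(lottery) = 0.24·5000^α + 0.76·0 = 0.24·5000^α.
Indifference: 567^α = 0.24·5000^α, so (567/5000)^α = 0.24.
Take logs: α = ln 0.24 / ln(567/5000) ≈ 0.65559.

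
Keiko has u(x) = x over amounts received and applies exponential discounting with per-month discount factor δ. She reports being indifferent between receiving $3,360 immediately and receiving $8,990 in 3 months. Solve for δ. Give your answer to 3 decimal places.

δ ≈ 0.720

Indifference means u(3360) = δ^3 · u(8990), so δ^3 = u(3360)/u(8990).
With u(x) = x: δ^3 = 3360/8990 = 0.37375.
So δ = 0.37375^(1/3) ≈ 0.720.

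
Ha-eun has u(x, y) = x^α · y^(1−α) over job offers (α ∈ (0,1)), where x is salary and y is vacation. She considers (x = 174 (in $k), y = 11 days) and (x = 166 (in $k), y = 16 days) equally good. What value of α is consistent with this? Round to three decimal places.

α ≈ 0.888

Indifference: 174^α · 11^(1−α) = 166^α · 16^(1−α).
Taking logs: α·ln 174 + (1−α)·ln 11 = α·ln 166 + (1−α)·ln 16, i.e. α·0.047068 = (1−α)·0.374693.
So α/(1−α) = (0.374693)/(0.047068) = 7.960674, and α = 7.960674/8.960674 ≈ 0.888.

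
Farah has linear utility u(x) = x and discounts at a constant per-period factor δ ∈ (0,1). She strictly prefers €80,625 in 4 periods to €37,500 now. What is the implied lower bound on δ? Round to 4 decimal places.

Under u(x) = x this choice says 37500 < δ^4·80625.
Dividing by 80625: δ^4 > 0.46512. Both sides are positive, so the 4th root keeps the direction.
δ > 0.46512^(1/4) = 0.8258.

δ > 0.8258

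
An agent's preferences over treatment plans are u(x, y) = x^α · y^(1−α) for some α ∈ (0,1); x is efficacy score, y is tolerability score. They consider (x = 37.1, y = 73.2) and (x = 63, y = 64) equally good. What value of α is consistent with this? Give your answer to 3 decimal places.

The Cobb–Douglas utilities coincide, so 37.1^α·73.2^(1−α) = 63^α·64^(1−α).
Taking logs: α·ln 37.1 + (1−α)·ln 73.2 = α·ln 63 + (1−α)·ln 64, i.e. α·-0.529518 = (1−α)·-0.134312.
So α/(1−α) = (-0.134312)/(-0.529518) = 0.253650, and α = 0.253650/1.253650 ≈ 0.202.

α ≈ 0.202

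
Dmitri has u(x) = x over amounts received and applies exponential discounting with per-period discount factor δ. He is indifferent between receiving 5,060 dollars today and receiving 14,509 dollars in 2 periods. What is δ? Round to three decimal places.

The payoff in 2 periods is discounted by δ^2, so u(5060) = δ^2·u(14509) and δ^2 = u(5060)/u(14509).
With u(x) = x: δ^2 = 5060/14509 = 0.34875.
So δ = 0.34875^(1/2) ≈ 0.591.

δ ≈ 0.591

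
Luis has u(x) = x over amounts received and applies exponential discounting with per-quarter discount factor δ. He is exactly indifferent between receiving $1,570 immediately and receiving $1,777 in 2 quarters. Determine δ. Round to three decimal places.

Indifference means u(1570) = δ^2 · u(1777), so δ^2 = u(1570)/u(1777).
With u(x) = x: δ^2 = 1570/1777 = 0.88351.
Hence δ = (0.88351)^(1/2) = 0.93995.

δ ≈ 0.940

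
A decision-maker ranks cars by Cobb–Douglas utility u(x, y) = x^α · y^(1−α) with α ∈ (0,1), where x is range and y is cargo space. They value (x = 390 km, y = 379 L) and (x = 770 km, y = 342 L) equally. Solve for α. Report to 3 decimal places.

α ≈ 0.131

The Cobb–Douglas utilities coincide, so 390^α·379^(1−α) = 770^α·342^(1−α).
Taking logs: α·ln 390 + (1−α)·ln 379 = α·ln 770 + (1−α)·ln 342, i.e. α·-0.680244 = (1−α)·-0.102725.
With A = -0.680244 and B = -0.102725: α·A = (1−α)·B, so α = B/(A+B) = -0.102725/-0.782969 ≈ 0.131.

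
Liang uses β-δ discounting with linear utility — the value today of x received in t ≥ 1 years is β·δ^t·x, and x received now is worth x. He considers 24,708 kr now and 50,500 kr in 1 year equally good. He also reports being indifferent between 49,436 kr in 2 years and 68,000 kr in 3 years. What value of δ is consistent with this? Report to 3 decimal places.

δ ≈ 0.727

Both payoffs in the second observation are in the future, so β drops out: δ^2·49436 = δ^3·68000 ⇒ δ = 49436/68000 = 0.72700.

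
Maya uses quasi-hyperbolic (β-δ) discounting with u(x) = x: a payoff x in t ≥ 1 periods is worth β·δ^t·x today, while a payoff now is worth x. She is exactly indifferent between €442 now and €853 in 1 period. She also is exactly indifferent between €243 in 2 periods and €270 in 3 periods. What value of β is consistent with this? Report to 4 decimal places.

The second indifference involves only future payoffs, so β cancels: β·δ^2·243 = β·δ^3·270, giving δ = 243/270 = 0.90000.
The first indifference: 442 = β·δ·853, so β = 442/(δ·853) = 442/(0.90000·853) ≈ 0.5757.

β ≈ 0.5757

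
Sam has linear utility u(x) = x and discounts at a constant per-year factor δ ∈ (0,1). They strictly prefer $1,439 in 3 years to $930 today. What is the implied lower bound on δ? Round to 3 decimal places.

Under u(x) = x this choice says 930 < δ^3·1439.
So δ^3 > 930/1439 = 0.64628; taking the cube root of both positive sides preserves the inequality.
δ > (930/1439)^(1/3) ≈ 0.865.

δ > 0.865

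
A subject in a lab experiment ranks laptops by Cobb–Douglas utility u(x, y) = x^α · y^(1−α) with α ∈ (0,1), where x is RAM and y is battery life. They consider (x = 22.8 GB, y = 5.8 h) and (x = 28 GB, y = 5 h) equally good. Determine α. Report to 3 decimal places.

α ≈ 0.419

Indifference: 22.8^α · 5.8^(1−α) = 28^α · 5^(1−α).
Rearrange to (22.8/28)^α = (5/5.8)^(1−α) and take logs: α·-0.205444 = (1−α)·-0.148420.
So α/(1−α) = (-0.148420)/(-0.205444) = 0.722435, and α = 0.722435/1.722435 ≈ 0.419.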